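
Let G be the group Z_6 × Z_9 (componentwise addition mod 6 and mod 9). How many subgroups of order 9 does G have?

|G| = 54 and 9 | 54, so subgroups of order 9 are possible by Lagrange.
The subgroups of order 9 are: {(0,0), (0,1), (0,2), (0,3), (0,4), (0,5), (0,6), (0,7), (0,8)}; {(0,0), (0,3), (0,6), (2,0), (2,3), (2,6), (4,0), (4,3), (4,6)}; {(0,0), (0,3), (0,6), (2,1), (2,4), (2,7), (4,2), (4,5), (4,8)}; {(0,0), (0,3), (0,6), (2,2), (2,5), (2,8), (4,1), (4,4), (4,7)}.
So G has 4 subgroups of order 9.

4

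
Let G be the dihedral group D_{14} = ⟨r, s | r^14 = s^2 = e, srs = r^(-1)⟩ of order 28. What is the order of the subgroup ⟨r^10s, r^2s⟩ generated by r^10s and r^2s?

14

|⟨r^10s⟩| = 2 and |⟨r^2s⟩| = 2, so |H| is a multiple of lcm(2, 2) = 2 and divides |G| = 28.
Closing under the operation: H = {e, r^2, r^4, r^6, r^8, r^10, r^12, s, r^2s, r^4s, r^6s, r^8s, r^10s, r^12s}, so |H| = 14.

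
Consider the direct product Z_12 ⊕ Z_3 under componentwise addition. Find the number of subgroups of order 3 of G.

|G| = 36 and 3 | 36, so subgroups of order 3 are possible by Lagrange.
The subgroups of order 3 are: {(0,0), (0,1), (0,2)}; {(0,0), (4,0), (8,0)}; {(0,0), (4,1), (8,2)}; {(0,0), (4,2), (8,1)}.
So G has 4 subgroups of order 3.

4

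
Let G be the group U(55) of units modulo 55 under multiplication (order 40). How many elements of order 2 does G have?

3

The elements of order 2 are: 21, 34, 54.
That's 3.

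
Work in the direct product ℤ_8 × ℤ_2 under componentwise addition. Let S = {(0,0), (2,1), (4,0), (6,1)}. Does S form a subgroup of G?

Yes

|S| = 4 divides |G| = 16, consistent with Lagrange.
S contains the identity, every element's inverse is in S, and S is closed under +: it is a subgroup.
In fact S = ⟨(6,1)⟩.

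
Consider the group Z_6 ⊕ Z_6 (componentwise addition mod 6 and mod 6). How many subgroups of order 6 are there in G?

|G| = 36 and 6 | 36, so subgroups of order 6 are possible by Lagrange.
The subgroups of order 6 are: {(0,0), (0,1), (0,2), (0,3), (0,4), (0,5)}; {(0,0), (0,2), (0,4), (3,0), (3,2), (3,4)}; {(0,0), (0,2), (0,4), (3,1), (3,3), (3,5)}; {(0,0), (0,3), (2,0), (2,3), (4,0), (4,3)}; … (12 in all).
So G has 12 subgroups of order 6.

12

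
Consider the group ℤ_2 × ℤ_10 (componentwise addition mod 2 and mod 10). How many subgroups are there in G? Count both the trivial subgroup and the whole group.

10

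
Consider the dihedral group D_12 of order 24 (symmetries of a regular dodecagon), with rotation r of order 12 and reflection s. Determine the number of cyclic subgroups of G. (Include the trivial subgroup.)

18

Group the elements of G by the cyclic subgroup they generate; each cyclic subgroup of order d accounts for φ(d) elements.
Cyclic subgroups by order — order 1: 1; order 2: 13; order 3: 1; order 4: 1; order 6: 1; order 12: 1.
Total: 18.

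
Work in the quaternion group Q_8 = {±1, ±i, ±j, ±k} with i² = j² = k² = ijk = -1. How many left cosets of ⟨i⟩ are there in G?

2

|⟨i⟩| = 4 and |G| = 8.
By Lagrange, [G : H] = |G|/|H| = 8/4 = 2.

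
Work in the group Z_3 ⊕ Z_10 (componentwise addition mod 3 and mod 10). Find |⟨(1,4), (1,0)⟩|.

15

|⟨(1,4)⟩| = 15 and |⟨(1,0)⟩| = 3, so |H| is a multiple of lcm(15, 3) = 15 and divides |G| = 30.
Closing under the operation: H = {(0,0), (0,2), (0,4), (0,6), (0,8), (1,0), (1,2), (1,4), (1,6), (1,8), (2,0), (2,2), (2,4), (2,6), (2,8)}, so |H| = 15.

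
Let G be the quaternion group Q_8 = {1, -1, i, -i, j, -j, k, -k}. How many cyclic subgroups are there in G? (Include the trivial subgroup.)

Group the elements of G by the cyclic subgroup they generate; each cyclic subgroup of order d accounts for φ(d) elements.
Cyclic subgroups by order — order 1: 1; order 2: 1; order 4: 3.
Total: 5.

5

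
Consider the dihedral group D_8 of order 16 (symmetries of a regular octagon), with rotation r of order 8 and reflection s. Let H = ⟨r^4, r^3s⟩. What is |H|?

4

|⟨r^4⟩| = 2 and |⟨r^3s⟩| = 2, so |H| is a multiple of lcm(2, 2) = 2 and divides |G| = 16.
Closing under the operation: H = {e, r^4, r^3s, r^7s}, so |H| = 4.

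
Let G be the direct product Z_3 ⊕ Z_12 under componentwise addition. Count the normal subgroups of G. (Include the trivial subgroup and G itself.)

18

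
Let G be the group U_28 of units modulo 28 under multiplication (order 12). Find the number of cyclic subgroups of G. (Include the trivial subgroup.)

8

Each element a generates a cyclic subgroup ⟨a⟩; distinct elements may generate the same one (a cyclic group of order d has φ(d) generators).
Cyclic subgroups by order — order 1: 1; order 2: 3; order 3: 1; order 6: 3.
Total: 8.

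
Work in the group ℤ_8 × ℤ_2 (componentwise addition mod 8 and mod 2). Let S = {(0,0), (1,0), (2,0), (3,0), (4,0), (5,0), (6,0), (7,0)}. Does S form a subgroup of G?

Yes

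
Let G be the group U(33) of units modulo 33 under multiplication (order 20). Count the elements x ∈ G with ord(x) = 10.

Enumerating element orders in G gives 12 elements of order 10.

12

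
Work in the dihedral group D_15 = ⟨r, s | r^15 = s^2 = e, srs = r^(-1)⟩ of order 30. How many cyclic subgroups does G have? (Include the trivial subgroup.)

19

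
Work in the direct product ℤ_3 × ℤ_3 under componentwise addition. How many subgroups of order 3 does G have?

4

|G| = 9 and 3 | 9, so subgroups of order 3 are possible by Lagrange.
The subgroups of order 3 are: {(0,0), (0,1), (0,2)}; {(0,0), (1,0), (2,0)}; {(0,0), (1,1), (2,2)}; {(0,0), (1,2), (2,1)}.
So G has 4 subgroups of order 3.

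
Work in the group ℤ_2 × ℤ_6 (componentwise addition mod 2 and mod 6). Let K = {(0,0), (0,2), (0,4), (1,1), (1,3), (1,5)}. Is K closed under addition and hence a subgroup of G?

|K| = 6 divides |G| = 12, consistent with Lagrange.
K contains the identity, every element's inverse is in K, and K is closed under +: it is a subgroup.
In fact K = ⟨(1,5)⟩.

Yes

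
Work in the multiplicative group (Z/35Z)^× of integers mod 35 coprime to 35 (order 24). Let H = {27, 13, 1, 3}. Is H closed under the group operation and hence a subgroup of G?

No

3 ∈ H but its inverse 12 ∉ H, so H is not a subgroup.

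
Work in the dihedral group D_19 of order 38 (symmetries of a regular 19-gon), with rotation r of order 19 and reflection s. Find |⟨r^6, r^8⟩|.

19

|⟨r^6⟩| = 19 and |⟨r^8⟩| = 19, so |H| is a multiple of lcm(19, 19) = 19 and divides |G| = 38.
Closing under the operation: H = {e, r, r^2, r^3, r^4, r^5, r^6, r^7, r^8, r^9, r^10, r^11, r^12, r^13, r^14, r^15, r^16, r^17, r^18}, so |H| = 19.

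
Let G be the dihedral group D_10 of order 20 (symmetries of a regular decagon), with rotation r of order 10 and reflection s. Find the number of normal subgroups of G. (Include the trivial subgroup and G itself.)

7

G has 22 subgroups. Checking conjugation-invariance by order — order 1: 1/1 normal; order 2: 1/11 normal; order 4: 0/5 normal; order 5: 1/1 normal; order 10: 3/3 normal; order 20: 1/1 normal.
Total normal subgroups: 7.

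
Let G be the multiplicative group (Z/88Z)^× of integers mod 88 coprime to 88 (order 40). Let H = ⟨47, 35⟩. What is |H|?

20

|⟨47⟩| = 10 and |⟨35⟩| = 10, so |H| is a multiple of lcm(10, 10) = 10 and divides |G| = 40.
Closing under the operation: H = {1, 9, 13, 15, 19, 21, 23, 25, 29, 31, 35, 43, 47, 49, 51, 61, 71, 81, 83, 85}, so |H| = 20.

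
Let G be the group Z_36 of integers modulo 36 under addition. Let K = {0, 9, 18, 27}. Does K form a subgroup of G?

|K| = 4 divides |G| = 36, consistent with Lagrange.
K contains the identity, every element's inverse is in K, and K is closed under +: it is a subgroup.
In fact K = ⟨9⟩.

Yes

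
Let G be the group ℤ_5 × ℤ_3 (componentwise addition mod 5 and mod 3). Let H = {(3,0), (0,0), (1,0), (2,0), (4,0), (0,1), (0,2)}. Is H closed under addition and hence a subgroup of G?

No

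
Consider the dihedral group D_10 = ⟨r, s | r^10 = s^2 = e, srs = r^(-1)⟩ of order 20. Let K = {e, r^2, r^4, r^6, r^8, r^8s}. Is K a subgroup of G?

No

|K| = 6 does not divide |G| = 20, so by Lagrange K is not a subgroup.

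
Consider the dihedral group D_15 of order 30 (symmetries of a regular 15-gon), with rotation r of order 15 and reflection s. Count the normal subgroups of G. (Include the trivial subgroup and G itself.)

G has 28 subgroups. Checking conjugation-invariance by order — order 1: 1/1 normal; order 2: 0/15 normal; order 3: 1/1 normal; order 5: 1/1 normal; order 6: 0/5 normal; order 10: 0/3 normal; order 15: 1/1 normal; order 30: 1/1 normal.
Total normal subgroups: 5.

5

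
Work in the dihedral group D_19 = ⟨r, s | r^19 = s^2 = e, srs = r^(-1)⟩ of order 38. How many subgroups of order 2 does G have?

|G| = 38 and 2 | 38, so subgroups of order 2 are possible by Lagrange.
The subgroups of order 2 are: {e, r^10s}; {e, r^11s}; {e, r^12s}; {e, r^13s}; … (19 in all).
So G has 19 subgroups of order 2.

19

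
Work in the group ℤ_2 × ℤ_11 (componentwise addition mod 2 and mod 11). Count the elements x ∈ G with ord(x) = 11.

10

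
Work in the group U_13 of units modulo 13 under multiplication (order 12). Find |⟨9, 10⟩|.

|⟨9⟩| = 3 and |⟨10⟩| = 6, so |H| is a multiple of lcm(3, 6) = 6 and divides |G| = 12.
Closing under the operation: H = {1, 3, 4, 9, 10, 12}, so |H| = 6.

6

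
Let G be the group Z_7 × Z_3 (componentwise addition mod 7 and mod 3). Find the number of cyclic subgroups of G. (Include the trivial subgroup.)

4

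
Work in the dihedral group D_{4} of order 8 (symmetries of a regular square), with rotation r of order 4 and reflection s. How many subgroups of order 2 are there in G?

|G| = 8 and 2 | 8, so subgroups of order 2 are possible by Lagrange.
The subgroups of order 2 are: {e, r^2}; {e, r^2s}; {e, r^3s}; {e, rs}; … (5 in all).
So G has 5 subgroups of order 2.

5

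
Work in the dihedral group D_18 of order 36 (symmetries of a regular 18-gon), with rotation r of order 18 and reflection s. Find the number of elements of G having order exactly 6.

The elements of order 6 are: r^3, r^15.
That's 2.

2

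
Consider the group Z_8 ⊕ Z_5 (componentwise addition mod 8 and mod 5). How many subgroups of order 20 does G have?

|G| = 40 and 20 | 40, so subgroups of order 20 are possible by Lagrange.
The subgroups of order 20 are: {(0,0), (0,1), (0,2), (0,3), (0,4), (2,0), (2,1), (2,2), (2,3), (2,4), (4,0), (4,1), (4,2), (4,3), (4,4), (6,0), (6,1), (6,2), (6,3), (6,4)}.
So G has 1 subgroup of order 20.

1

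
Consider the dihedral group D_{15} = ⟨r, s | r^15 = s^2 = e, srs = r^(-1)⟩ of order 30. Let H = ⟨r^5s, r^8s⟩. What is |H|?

10

|⟨r^5s⟩| = 2 and |⟨r^8s⟩| = 2, so |H| is a multiple of lcm(2, 2) = 2 and divides |G| = 30.
Closing under the operation: H = {e, r^3, r^6, r^9, r^12, r^2s, r^5s, r^8s, r^11s, r^14s}, so |H| = 10.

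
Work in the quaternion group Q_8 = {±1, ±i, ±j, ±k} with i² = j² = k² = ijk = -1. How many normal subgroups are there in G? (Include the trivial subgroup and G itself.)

6

G has 6 subgroups. Checking conjugation-invariance by order — order 1: 1/1 normal; order 2: 1/1 normal; order 4: 3/3 normal; order 8: 1/1 normal.
Total normal subgroups: 6.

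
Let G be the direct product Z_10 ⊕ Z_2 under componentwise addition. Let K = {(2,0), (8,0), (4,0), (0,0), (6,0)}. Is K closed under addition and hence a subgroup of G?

Yes

|K| = 5 divides |G| = 20, consistent with Lagrange.
K contains the identity, every element's inverse is in K, and K is closed under +: it is a subgroup.
In fact K = ⟨(4,0)⟩.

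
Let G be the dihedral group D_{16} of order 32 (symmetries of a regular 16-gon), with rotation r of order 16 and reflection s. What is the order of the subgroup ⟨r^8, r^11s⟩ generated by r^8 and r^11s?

4

|⟨r^8⟩| = 2 and |⟨r^11s⟩| = 2, so |H| is a multiple of lcm(2, 2) = 2 and divides |G| = 32.
Closing under the operation: H = {e, r^8, r^3s, r^11s}, so |H| = 4.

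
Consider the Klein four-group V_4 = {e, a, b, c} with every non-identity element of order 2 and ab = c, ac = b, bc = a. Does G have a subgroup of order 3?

No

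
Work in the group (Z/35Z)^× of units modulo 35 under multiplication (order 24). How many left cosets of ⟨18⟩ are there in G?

2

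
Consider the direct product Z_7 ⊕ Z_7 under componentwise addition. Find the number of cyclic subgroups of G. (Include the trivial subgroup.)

9

Group the elements of G by the cyclic subgroup they generate; each cyclic subgroup of order d accounts for φ(d) elements.
Cyclic subgroups by order — order 1: 1; order 7: 8.
Total: 9.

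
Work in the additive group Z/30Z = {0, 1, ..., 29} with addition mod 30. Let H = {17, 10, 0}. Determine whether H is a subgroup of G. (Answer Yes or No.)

17 ∈ H but its inverse 13 ∉ H, so H is not a subgroup.

No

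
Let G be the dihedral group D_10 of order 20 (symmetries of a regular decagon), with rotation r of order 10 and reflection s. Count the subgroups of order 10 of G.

3

|G| = 20 and 10 | 20, so subgroups of order 10 are possible by Lagrange.
The subgroups of order 10 are: {e, r, r^2, r^3, r^4, r^5, r^6, r^7, r^8, r^9}; {e, r^2, r^4, r^6, r^8, s, r^2s, r^4s, r^6s, r^8s}; {e, r^2, r^4, r^6, r^8, rs, r^3s, r^5s, r^7s, r^9s}.
So G has 3 subgroups of order 10.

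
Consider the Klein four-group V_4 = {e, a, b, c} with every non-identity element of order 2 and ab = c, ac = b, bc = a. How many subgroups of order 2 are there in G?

3

|G| = 4 and 2 | 4, so subgroups of order 2 are possible by Lagrange.
The subgroups of order 2 are: {e, a}; {e, b}; {e, c}.
So G has 3 subgroups of order 2.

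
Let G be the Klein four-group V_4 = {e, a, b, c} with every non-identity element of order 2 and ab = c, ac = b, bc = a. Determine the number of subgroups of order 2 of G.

3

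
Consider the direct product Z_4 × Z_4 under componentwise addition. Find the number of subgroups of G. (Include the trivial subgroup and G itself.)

15

|G| = 16, so by Lagrange every subgroup order divides 16. Divisors: 1, 2, 4, 8, 16.
Subgroups by order — order 1: 1; order 2: 3; order 4: 7; order 8: 3; order 16: 1.
Total: 1 + 3 + 7 + 3 + 1 = 15.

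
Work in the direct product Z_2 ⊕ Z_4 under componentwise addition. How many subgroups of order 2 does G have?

3

|G| = 8 and 2 | 8, so subgroups of order 2 are possible by Lagrange.
The subgroups of order 2 are: {(0,0), (0,2)}; {(0,0), (1,0)}; {(0,0), (1,2)}.
So G has 3 subgroups of order 2.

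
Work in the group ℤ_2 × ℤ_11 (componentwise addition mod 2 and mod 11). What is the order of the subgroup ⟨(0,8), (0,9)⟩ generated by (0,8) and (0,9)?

11

|⟨(0,8)⟩| = 11 and |⟨(0,9)⟩| = 11, so |H| is a multiple of lcm(11, 11) = 11 and divides |G| = 22.
Closing under the operation: H = {(0,0), (0,1), (0,2), (0,3), (0,4), (0,5), (0,6), (0,7), (0,8), (0,9), (0,10)}, so |H| = 11.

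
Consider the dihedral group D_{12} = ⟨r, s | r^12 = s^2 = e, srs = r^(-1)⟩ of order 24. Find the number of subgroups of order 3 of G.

1

|G| = 24 and 3 | 24, so subgroups of order 3 are possible by Lagrange.
The subgroups of order 3 are: {e, r^4, r^8}.
So G has 1 subgroup of order 3.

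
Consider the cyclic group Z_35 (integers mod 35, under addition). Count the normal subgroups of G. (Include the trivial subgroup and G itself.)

4

G is abelian, so every subgroup is normal.
G has 4 subgroups in total, hence 4 normal subgroups.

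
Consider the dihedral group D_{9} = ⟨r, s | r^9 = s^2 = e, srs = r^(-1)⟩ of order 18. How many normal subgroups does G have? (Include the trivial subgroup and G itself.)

4

G has 16 subgroups. Checking conjugation-invariance by order — order 1: 1/1 normal; order 2: 0/9 normal; order 3: 1/1 normal; order 6: 0/3 normal; order 9: 1/1 normal; order 18: 1/1 normal.
Total normal subgroups: 4.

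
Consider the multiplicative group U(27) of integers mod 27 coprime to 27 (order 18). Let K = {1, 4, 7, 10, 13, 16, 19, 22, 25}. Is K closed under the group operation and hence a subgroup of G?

|K| = 9 divides |G| = 18, consistent with Lagrange.
K contains the identity, every element's inverse is in K, and K is closed under ·: it is a subgroup.
In fact K = ⟨4⟩.

Yes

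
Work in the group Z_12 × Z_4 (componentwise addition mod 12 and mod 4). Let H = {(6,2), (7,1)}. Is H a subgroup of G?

No

The identity (0,0) ∉ H, so H is not a subgroup.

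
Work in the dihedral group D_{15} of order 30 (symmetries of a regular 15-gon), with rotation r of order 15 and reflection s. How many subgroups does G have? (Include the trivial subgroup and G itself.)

|G| = 30, so by Lagrange every subgroup order divides 30. Divisors: 1, 2, 3, 5, 6, 10, 15, 30.
Subgroups by order — order 1: 1; order 2: 15; order 3: 1; order 5: 1; order 6: 5; order 10: 3; order 15: 1; order 30: 1.
Total: 1 + 15 + 1 + 1 + 5 + 3 + 1 + 1 = 28.

28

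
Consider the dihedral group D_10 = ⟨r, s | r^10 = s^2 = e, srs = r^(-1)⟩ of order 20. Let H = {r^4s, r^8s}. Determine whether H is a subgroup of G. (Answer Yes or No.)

No

The identity e ∉ H, so H is not a subgroup.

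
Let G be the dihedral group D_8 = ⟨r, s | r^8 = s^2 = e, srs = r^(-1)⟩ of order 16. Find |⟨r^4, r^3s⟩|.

|⟨r^4⟩| = 2 and |⟨r^3s⟩| = 2, so |H| is a multiple of lcm(2, 2) = 2 and divides |G| = 16.
Closing under the operation: H = {e, r^4, r^3s, r^7s}, so |H| = 4.

4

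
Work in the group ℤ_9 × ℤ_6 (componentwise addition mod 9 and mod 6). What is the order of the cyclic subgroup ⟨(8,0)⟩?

9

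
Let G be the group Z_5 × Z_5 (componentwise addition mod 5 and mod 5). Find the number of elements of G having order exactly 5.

24

An element (a,b) has order lcm(ord(a), ord(b)); count pairs with lcm equal to 5.
Enumerating gives 24 such elements.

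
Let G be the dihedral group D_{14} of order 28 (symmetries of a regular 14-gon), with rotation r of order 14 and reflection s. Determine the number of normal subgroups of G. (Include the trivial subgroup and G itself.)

7

G has 28 subgroups. Checking conjugation-invariance by order — order 1: 1/1 normal; order 2: 1/15 normal; order 4: 0/7 normal; order 7: 1/1 normal; order 14: 3/3 normal; order 28: 1/1 normal.
Total normal subgroups: 7.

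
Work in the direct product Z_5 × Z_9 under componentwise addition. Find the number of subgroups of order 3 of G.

1

|G| = 45 and 3 | 45, so subgroups of order 3 are possible by Lagrange.
The subgroups of order 3 are: {(0,0), (0,3), (0,6)}.
So G has 1 subgroup of order 3.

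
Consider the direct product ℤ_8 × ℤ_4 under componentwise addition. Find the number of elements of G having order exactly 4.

12

An element (a,b) has order lcm(ord(a), ord(b)); count pairs with lcm equal to 4.
Enumerating gives 12 such elements.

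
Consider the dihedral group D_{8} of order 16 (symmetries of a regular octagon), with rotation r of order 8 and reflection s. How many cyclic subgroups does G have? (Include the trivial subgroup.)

12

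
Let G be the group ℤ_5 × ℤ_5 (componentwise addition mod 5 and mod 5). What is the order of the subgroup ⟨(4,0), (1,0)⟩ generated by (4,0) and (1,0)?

5

|⟨(4,0)⟩| = 5 and |⟨(1,0)⟩| = 5, so |H| is a multiple of lcm(5, 5) = 5 and divides |G| = 25.
Closing under the operation: H = {(0,0), (1,0), (2,0), (3,0), (4,0)}, so |H| = 5.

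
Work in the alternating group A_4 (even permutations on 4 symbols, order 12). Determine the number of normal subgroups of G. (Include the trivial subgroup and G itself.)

3

G has 10 subgroups. Checking conjugation-invariance by order — order 1: 1/1 normal; order 2: 0/3 normal; order 3: 0/4 normal; order 4: 1/1 normal; order 12: 1/1 normal.
Total normal subgroups: 3.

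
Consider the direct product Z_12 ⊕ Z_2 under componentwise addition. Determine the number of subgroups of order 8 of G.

1

|G| = 24 and 8 | 24, so subgroups of order 8 are possible by Lagrange.
The subgroups of order 8 are: {(0,0), (0,1), (3,0), (3,1), (6,0), (6,1), (9,0), (9,1)}.
So G has 1 subgroup of order 8.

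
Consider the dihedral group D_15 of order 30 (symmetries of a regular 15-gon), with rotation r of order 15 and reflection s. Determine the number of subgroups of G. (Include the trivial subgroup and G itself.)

28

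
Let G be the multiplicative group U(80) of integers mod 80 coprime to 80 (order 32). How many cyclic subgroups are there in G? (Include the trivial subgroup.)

20

Each element a generates a cyclic subgroup ⟨a⟩; distinct elements may generate the same one (a cyclic group of order d has φ(d) generators).
Cyclic subgroups by order — order 1: 1; order 2: 7; order 4: 12.
Total: 20.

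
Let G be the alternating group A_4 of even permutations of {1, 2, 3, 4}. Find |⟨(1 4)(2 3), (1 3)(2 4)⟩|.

4

|⟨(1 4)(2 3)⟩| = 2 and |⟨(1 3)(2 4)⟩| = 2, so |H| is a multiple of lcm(2, 2) = 2 and divides |G| = 12.
Closing under the operation: H = {e, (1 2)(3 4), (1 3)(2 4), (1 4)(2 3)}, so |H| = 4.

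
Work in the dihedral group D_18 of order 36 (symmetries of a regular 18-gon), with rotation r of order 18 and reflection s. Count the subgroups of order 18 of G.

3

|G| = 36 and 18 | 36, so subgroups of order 18 are possible by Lagrange.
The subgroups of order 18 are: {e, r, r^2, r^3, r^4, r^5, r^6, r^7, r^8, r^9, r^10, r^11, r^12, r^13, r^14, r^15, r^16, r^17}; {e, r^2, r^4, r^6, r^8, r^10, r^12, r^14, r^16, s, r^2s, r^4s, r^6s, r^8s, r^10s, r^12s, r^14s, r^16s}; {e, r^2, r^4, r^6, r^8, r^10, r^12, r^14, r^16, rs, r^3s, r^5s, r^7s, r^9s, r^11s, r^13s, r^15s, r^17s}.
So G has 3 subgroups of order 18.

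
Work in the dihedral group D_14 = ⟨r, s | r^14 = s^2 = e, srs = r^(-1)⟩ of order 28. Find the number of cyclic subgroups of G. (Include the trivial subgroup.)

Group the elements of G by the cyclic subgroup they generate; each cyclic subgroup of order d accounts for φ(d) elements.
Cyclic subgroups by order — order 1: 1; order 2: 15; order 7: 1; order 14: 1.
Total: 18.

18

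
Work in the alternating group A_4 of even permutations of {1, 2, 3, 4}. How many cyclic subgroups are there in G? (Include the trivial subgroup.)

Group the elements of G by the cyclic subgroup they generate; each cyclic subgroup of order d accounts for φ(d) elements.
Cyclic subgroups by order — order 1: 1; order 2: 3; order 3: 4.
Total: 8.

8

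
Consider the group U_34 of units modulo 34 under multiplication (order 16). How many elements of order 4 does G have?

The elements of order 4 are: 13, 21.
That's 2.

2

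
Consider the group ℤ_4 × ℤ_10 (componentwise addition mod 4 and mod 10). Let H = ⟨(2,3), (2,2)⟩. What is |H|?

20

|⟨(2,3)⟩| = 10 and |⟨(2,2)⟩| = 10, so |H| is a multiple of lcm(10, 10) = 10 and divides |G| = 40.
Closing under the operation: H = {(0,0), (0,1), (0,2), (0,3), (0,4), (0,5), (0,6), (0,7), (0,8), (0,9), (2,0), (2,1), (2,2), (2,3), (2,4), (2,5), (2,6), (2,7), (2,8), (2,9)}, so |H| = 20.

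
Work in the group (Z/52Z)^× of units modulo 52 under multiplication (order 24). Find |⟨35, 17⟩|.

|⟨35⟩| = 6 and |⟨17⟩| = 6, so |H| is a multiple of lcm(6, 6) = 6 and divides |G| = 24.
Closing under the operation: H = {1, 3, 9, 17, 23, 25, 27, 29, 35, 43, 49, 51}, so |H| = 12.

12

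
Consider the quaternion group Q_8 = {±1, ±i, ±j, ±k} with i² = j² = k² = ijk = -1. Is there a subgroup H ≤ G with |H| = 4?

Yes

4 | 8. A subgroup of order 4 is {1, -1, i, -i}.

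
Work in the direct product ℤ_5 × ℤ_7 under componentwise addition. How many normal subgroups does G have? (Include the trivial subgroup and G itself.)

4

G is abelian, so every subgroup is normal.
G has 4 subgroups in total, hence 4 normal subgroups.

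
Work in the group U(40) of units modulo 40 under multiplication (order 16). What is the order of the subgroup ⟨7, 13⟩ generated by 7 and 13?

|⟨7⟩| = 4 and |⟨13⟩| = 4, so |H| is a multiple of lcm(4, 4) = 4 and divides |G| = 16.
Closing under the operation: H = {1, 7, 9, 11, 13, 19, 23, 37}, so |H| = 8.

8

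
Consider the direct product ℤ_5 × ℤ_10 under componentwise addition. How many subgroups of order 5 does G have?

6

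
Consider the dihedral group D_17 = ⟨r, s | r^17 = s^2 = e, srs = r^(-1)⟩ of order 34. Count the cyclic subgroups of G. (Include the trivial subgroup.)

19

Each element a generates a cyclic subgroup ⟨a⟩; distinct elements may generate the same one (a cyclic group of order d has φ(d) generators).
Cyclic subgroups by order — order 1: 1; order 2: 17; order 17: 1.
Total: 19.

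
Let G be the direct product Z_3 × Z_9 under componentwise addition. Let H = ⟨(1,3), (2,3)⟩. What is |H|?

|⟨(1,3)⟩| = 3 and |⟨(2,3)⟩| = 3, so |H| is a multiple of lcm(3, 3) = 3 and divides |G| = 27.
Closing under the operation: H = {(0,0), (0,3), (0,6), (1,0), (1,3), (1,6), (2,0), (2,3), (2,6)}, so |H| = 9.

9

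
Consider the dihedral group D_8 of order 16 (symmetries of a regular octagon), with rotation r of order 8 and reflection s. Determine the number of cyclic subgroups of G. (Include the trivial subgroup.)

12

A cyclic subgroup of order d is generated by each of its φ(d) elements of order d, so the cyclic subgroups of order d number (#elements of order d)/φ(d).
Cyclic subgroups by order — order 1: 1; order 2: 9; order 4: 1; order 8: 1.
Total: 12.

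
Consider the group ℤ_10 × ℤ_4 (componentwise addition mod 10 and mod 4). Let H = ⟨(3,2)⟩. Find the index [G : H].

|⟨(3,2)⟩| = 10 and |G| = 40.
By Lagrange, [G : H] = |G|/|H| = 40/10 = 4.

4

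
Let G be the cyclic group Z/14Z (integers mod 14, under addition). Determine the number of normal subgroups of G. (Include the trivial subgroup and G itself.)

4

G is abelian, so every subgroup is normal.
G has 4 subgroups in total, hence 4 normal subgroups.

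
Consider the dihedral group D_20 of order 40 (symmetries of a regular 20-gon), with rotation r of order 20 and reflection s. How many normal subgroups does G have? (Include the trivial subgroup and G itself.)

G has 48 subgroups. Checking conjugation-invariance by order — order 1: 1/1 normal; order 2: 1/21 normal; order 4: 1/11 normal; order 5: 1/1 normal; order 8: 0/5 normal; order 10: 1/5 normal; order 20: 3/3 normal; order 40: 1/1 normal.
Total normal subgroups: 9.

9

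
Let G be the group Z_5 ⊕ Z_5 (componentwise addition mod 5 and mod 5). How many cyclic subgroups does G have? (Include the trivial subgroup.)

7

A cyclic subgroup of order d is generated by each of its φ(d) elements of order d, so the cyclic subgroups of order d number (#elements of order d)/φ(d).
Cyclic subgroups by order — order 1: 1; order 5: 6.
Total: 7.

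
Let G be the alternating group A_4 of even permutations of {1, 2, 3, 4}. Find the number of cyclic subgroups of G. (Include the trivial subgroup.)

8

Each element a generates a cyclic subgroup ⟨a⟩; distinct elements may generate the same one (a cyclic group of order d has φ(d) generators).
Cyclic subgroups by order — order 1: 1; order 2: 3; order 3: 4.
Total: 8.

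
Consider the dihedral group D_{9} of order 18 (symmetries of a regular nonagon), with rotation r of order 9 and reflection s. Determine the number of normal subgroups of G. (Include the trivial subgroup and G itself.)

G has 16 subgroups. Checking conjugation-invariance by order — order 1: 1/1 normal; order 2: 0/9 normal; order 3: 1/1 normal; order 6: 0/3 normal; order 9: 1/1 normal; order 18: 1/1 normal.
Total normal subgroups: 4.

4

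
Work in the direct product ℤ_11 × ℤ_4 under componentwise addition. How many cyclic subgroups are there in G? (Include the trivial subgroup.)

6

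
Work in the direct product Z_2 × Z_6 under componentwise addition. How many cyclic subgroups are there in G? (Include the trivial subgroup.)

Group the elements of G by the cyclic subgroup they generate; each cyclic subgroup of order d accounts for φ(d) elements.
Cyclic subgroups by order — order 1: 1; order 2: 3; order 3: 1; order 6: 3.
Total: 8.

8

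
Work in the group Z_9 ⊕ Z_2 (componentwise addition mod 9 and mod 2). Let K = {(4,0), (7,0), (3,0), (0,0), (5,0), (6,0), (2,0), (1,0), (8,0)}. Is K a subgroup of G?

Yes

|K| = 9 divides |G| = 18, consistent with Lagrange.
K contains the identity, every element's inverse is in K, and K is closed under +: it is a subgroup.
In fact K = ⟨(4,0)⟩.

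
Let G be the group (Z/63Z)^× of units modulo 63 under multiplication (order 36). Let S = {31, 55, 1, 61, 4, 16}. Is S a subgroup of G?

|S| = 6 divides |G| = 36, consistent with Lagrange.
S contains the identity, every element's inverse is in S, and S is closed under ·: it is a subgroup.
In fact S = ⟨61⟩.

Yes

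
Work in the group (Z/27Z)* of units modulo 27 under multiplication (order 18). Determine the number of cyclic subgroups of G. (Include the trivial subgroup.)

6

Group the elements of G by the cyclic subgroup they generate; each cyclic subgroup of order d accounts for φ(d) elements.
Cyclic subgroups by order — order 1: 1; order 2: 1; order 3: 1; order 6: 1; order 9: 1; order 18: 1.
Total: 6.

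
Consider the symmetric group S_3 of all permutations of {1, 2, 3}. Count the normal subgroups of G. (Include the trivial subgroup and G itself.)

3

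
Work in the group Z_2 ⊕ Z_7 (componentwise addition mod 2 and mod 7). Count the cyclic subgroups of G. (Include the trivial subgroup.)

4

Group the elements of G by the cyclic subgroup they generate; each cyclic subgroup of order d accounts for φ(d) elements.
Cyclic subgroups by order — order 1: 1; order 2: 1; order 7: 1; order 14: 1.
Total: 4.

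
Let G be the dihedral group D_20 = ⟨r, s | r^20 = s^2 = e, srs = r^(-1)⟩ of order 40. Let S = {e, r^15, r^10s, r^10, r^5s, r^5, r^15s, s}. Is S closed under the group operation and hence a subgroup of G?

Yes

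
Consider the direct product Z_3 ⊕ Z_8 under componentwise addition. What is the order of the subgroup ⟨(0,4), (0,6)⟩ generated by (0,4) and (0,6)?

4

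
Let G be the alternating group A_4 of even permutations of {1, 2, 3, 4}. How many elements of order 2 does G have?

The elements of order 2 are: (1 2)(3 4), (1 3)(2 4), (1 4)(2 3).
That's 3.

3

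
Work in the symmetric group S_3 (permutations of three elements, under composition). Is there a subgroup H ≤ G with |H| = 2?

2 | 6. A subgroup of order 2 is {e, (1 2)}.

Yes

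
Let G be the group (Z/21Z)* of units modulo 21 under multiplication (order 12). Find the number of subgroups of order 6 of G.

|G| = 12 and 6 | 12, so subgroups of order 6 are possible by Lagrange.
The subgroups of order 6 are: {1, 4, 10, 13, 16, 19}; {1, 2, 4, 8, 11, 16}; {1, 4, 5, 16, 17, 20}.
So G has 3 subgroups of order 6.

3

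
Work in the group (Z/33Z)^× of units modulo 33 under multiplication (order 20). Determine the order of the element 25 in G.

Compute successive powers of 25 mod 33: 25, 31, 16, 4, 1; 25^5 ≡ 1 (mod 33).
So |⟨25⟩| = 5.

5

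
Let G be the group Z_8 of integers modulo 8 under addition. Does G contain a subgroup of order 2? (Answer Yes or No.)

Yes

2 | 8. A subgroup of order 2 is {0, 4}.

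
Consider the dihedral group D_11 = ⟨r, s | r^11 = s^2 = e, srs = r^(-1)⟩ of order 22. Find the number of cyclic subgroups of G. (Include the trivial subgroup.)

A cyclic subgroup of order d is generated by each of its φ(d) elements of order d, so the cyclic subgroups of order d number (#elements of order d)/φ(d).
Cyclic subgroups by order — order 1: 1; order 2: 11; order 11: 1.
Total: 13.

13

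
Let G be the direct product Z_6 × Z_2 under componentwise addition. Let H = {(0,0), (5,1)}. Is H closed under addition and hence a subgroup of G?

No

(5,1) ∈ H but its inverse (1,1) ∉ H, so H is not a subgroup.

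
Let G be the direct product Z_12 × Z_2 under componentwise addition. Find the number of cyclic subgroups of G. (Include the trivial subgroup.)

Each element a generates a cyclic subgroup ⟨a⟩; distinct elements may generate the same one (a cyclic group of order d has φ(d) generators).
Cyclic subgroups by order — order 1: 1; order 2: 3; order 3: 1; order 4: 2; order 6: 3; order 12: 2.
Total: 12.

12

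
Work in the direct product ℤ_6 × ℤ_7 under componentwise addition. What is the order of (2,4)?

21

The order of (2,4) in Z_6 × Z_7 is lcm(ord(2) in Z_6, ord(4) in Z_7).
ord(2) = 3 and ord(4) = 7, so |⟨(2,4)⟩| = lcm(3, 7) = 21.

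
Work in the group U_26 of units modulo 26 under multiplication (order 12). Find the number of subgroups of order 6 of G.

|G| = 12 and 6 | 12, so subgroups of order 6 are possible by Lagrange.
The subgroups of order 6 are: {1, 3, 9, 17, 23, 25}.
So G has 1 subgroup of order 6.

1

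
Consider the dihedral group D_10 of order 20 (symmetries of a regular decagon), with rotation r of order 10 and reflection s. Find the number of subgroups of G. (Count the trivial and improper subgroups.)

|G| = 20, so by Lagrange every subgroup order divides 20. Divisors: 1, 2, 4, 5, 10, 20.
Subgroups by order — order 1: 1; order 2: 11; order 4: 5; order 5: 1; order 10: 3; order 20: 1.
Total: 1 + 11 + 5 + 1 + 3 + 1 = 22.

22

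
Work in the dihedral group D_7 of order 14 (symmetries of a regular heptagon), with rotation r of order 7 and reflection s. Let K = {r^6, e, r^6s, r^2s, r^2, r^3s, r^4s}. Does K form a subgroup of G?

r^6 ∈ K but its inverse r ∉ K, so K is not a subgroup.

No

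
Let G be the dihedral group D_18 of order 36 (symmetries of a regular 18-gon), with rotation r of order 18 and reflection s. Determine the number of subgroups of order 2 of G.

19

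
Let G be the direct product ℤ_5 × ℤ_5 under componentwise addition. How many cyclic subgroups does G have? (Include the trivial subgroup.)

7

A cyclic subgroup of order d is generated by each of its φ(d) elements of order d, so the cyclic subgroups of order d number (#elements of order d)/φ(d).
Cyclic subgroups by order — order 1: 1; order 5: 6.
Total: 7.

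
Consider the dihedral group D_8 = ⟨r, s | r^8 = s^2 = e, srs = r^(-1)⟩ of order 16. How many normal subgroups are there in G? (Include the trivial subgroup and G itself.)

7

G has 19 subgroups. Checking conjugation-invariance by order — order 1: 1/1 normal; order 2: 1/9 normal; order 4: 1/5 normal; order 8: 3/3 normal; order 16: 1/1 normal.
Total normal subgroups: 7.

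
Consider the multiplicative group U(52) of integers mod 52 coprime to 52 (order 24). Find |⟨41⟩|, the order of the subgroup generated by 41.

12

Compute successive powers of 41 mod 52: 41, 17, 21, 29, 45, 25, 37, 9, …; 41^12 ≡ 1 (mod 52).
So |⟨41⟩| = 12.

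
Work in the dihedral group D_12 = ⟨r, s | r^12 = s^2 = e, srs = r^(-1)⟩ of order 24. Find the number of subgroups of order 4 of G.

7

|G| = 24 and 4 | 24, so subgroups of order 4 are possible by Lagrange.
The subgroups of order 4 are: {e, r^6, r^4s, r^10s}; {e, r^6, r^5s, r^11s}; {e, r^6, r^2s, r^8s}; {e, r^3, r^6, r^9}; … (7 in all).
So G has 7 subgroups of order 4.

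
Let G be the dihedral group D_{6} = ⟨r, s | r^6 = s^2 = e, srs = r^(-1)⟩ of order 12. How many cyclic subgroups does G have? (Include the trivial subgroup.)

Each element a generates a cyclic subgroup ⟨a⟩; distinct elements may generate the same one (a cyclic group of order d has φ(d) generators).
Cyclic subgroups by order — order 1: 1; order 2: 7; order 3: 1; order 6: 1.
Total: 10.

10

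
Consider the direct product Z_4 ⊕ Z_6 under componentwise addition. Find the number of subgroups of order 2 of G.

3

|G| = 24 and 2 | 24, so subgroups of order 2 are possible by Lagrange.
The subgroups of order 2 are: {(0,0), (0,3)}; {(0,0), (2,0)}; {(0,0), (2,3)}.
So G has 3 subgroups of order 2.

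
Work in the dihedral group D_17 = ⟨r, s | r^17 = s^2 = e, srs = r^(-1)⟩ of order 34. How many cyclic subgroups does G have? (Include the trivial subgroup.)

Group the elements of G by the cyclic subgroup they generate; each cyclic subgroup of order d accounts for φ(d) elements.
Cyclic subgroups by order — order 1: 1; order 2: 17; order 17: 1.
Total: 19.

19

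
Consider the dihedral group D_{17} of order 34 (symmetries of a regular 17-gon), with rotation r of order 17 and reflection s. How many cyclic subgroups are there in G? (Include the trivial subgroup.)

19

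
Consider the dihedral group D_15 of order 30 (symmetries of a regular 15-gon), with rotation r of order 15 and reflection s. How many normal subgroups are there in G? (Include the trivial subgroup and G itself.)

5

G has 28 subgroups. Checking conjugation-invariance by order — order 1: 1/1 normal; order 2: 0/15 normal; order 3: 1/1 normal; order 5: 1/1 normal; order 6: 0/5 normal; order 10: 0/3 normal; order 15: 1/1 normal; order 30: 1/1 normal.
Total normal subgroups: 5.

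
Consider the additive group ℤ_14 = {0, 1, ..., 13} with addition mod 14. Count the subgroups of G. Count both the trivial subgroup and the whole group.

Subgroups of the cyclic group ℤ_14 correspond bijectively to divisors of 14.
Divisors of 14: 1, 2, 7, 14.
So ℤ_14 has 4 subgroups.

4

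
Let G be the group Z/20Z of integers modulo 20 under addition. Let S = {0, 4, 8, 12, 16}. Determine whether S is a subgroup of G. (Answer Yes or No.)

Yes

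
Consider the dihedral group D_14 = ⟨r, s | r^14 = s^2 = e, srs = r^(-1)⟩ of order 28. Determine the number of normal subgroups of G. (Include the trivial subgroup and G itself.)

G has 28 subgroups. Checking conjugation-invariance by order — order 1: 1/1 normal; order 2: 1/15 normal; order 4: 0/7 normal; order 7: 1/1 normal; order 14: 3/3 normal; order 28: 1/1 normal.
Total normal subgroups: 7.

7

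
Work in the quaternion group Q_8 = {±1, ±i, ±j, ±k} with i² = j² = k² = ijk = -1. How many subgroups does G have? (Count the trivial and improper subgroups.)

6

|G| = 8, so by Lagrange every subgroup order divides 8. Divisors: 1, 2, 4, 8.
Subgroups by order — order 1: 1; order 2: 1; order 4: 3; order 8: 1.
Total: 1 + 1 + 3 + 1 = 6.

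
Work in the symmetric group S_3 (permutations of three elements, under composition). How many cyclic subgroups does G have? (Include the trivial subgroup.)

A cyclic subgroup of order d is generated by each of its φ(d) elements of order d, so the cyclic subgroups of order d number (#elements of order d)/φ(d).
Cyclic subgroups by order — order 1: 1; order 2: 3; order 3: 1.
Total: 5.

5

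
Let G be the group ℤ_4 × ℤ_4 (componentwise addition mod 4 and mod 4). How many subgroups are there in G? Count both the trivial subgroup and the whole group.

|G| = 16, so by Lagrange every subgroup order divides 16. Divisors: 1, 2, 4, 8, 16.
Subgroups by order — order 1: 1; order 2: 3; order 4: 7; order 8: 3; order 16: 1.
Total: 1 + 3 + 7 + 3 + 1 = 15.

15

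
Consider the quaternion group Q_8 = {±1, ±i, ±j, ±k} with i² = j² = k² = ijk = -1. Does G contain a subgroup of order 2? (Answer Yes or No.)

2 | 8. A subgroup of order 2 is {1, -1}.

Yes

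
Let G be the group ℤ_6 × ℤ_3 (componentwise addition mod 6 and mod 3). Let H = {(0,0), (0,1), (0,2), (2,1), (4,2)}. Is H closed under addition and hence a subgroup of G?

|H| = 5 does not divide |G| = 18, so by Lagrange H is not a subgroup.

No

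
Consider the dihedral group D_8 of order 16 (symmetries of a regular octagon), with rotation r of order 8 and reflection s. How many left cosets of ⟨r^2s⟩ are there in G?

|⟨r^2s⟩| = 2 and |G| = 16.
By Lagrange, [G : H] = |G|/|H| = 16/2 = 8.

8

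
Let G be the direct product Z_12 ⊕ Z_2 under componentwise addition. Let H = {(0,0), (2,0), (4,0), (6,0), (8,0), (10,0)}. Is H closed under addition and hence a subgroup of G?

Yes

|H| = 6 divides |G| = 24, consistent with Lagrange.
H contains the identity, every element's inverse is in H, and H is closed under +: it is a subgroup.
In fact H = ⟨(10,0)⟩.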